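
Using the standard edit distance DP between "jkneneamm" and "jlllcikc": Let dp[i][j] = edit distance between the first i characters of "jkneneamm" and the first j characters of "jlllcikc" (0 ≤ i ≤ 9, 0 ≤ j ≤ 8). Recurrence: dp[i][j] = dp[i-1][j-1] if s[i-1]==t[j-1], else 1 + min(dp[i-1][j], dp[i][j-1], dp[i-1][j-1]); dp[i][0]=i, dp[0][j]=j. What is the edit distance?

8

   ''  j  l  l  l  c  i  k  c
''  0  1  2  3  4  5  6  7  8
 j  1  0  1  2  3  4  5  6  7
 k  2  1  1  2  3  4  5  5  6
 n  3  2  2  2  3  4  5  6  6
 e  4  3  3  3  3  4  5  6  7
 n  5  4  4  4  4  4  5  6  7
 e  6  5  5  5  5  5  5  6  7
 a  7  6  6  6  6  6  6  6  7
 m  8  7  7  7  7  7  7  7  7
 m  9  8  8  8  8  8  8  8  8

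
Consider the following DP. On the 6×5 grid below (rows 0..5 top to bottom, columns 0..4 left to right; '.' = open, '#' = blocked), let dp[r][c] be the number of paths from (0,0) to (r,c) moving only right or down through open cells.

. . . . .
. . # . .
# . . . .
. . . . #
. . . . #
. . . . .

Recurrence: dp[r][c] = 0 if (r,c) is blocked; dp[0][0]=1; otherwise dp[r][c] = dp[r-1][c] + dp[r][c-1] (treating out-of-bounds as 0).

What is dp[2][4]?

r\c   0   1   2   3   4
  0   1   1   1   1   1
  1   1   2   0   1   2
  2   0   2   2   3   5
  3   0   2   4   7   0
  4   0   2   6  13   0
  5   0   2   8  21  21

5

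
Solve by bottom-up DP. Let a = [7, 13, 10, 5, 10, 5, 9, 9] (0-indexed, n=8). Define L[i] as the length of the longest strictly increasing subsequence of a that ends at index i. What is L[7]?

   i    0    1    2    3    4    5    6    7
a[i]    7   13   10    5   10    5    9    9
L[i]    1    2    2    1    2    1    2    2

2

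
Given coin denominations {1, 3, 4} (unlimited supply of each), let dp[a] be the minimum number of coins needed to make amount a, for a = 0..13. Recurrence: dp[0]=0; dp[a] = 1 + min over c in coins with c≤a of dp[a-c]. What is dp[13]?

4

 a  0  1  2  3  4  5  6  7  8  9 10 11 12 13
dp  0  1  2  1  1  2  2  2  2  3  3  3  3  4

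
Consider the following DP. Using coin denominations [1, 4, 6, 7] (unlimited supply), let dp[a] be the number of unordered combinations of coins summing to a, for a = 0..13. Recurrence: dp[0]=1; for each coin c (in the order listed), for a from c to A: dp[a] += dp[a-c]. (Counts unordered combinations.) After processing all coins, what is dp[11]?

7

after  coin     0     1     2     3     4     5     6     7     8     9    10    11    12    13
          1     1     1     1     1     1     1     1     1     1     1     1     1     1     1
          4     1     1     1     1     2     2     2     2     3     3     3     3     4     4
          6     1     1     1     1     2     2     3     3     4     4     5     5     7     7
          7     1     1     1     1     2     2     3     4     5     5     6     7     9    10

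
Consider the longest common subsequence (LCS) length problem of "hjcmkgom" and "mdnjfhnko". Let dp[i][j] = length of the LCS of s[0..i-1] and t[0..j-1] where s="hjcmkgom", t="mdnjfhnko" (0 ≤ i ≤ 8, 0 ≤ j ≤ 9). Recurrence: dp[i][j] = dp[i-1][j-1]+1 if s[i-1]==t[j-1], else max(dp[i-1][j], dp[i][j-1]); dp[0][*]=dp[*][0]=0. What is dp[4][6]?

1

   ''  m  d  n  j  f  h  n  k  o
''  0  0  0  0  0  0  0  0  0  0
 h  0  0  0  0  0  0  1  1  1  1
 j  0  0  0  0  1  1  1  1  1  1
 c  0  0  0  0  1  1  1  1  1  1
 m  0  1  1  1  1  1  1  1  1  1
 k  0  1  1  1  1  1  1  1  2  2
 g  0  1  1  1  1  1  1  1  2  2
 o  0  1  1  1  1  1  1  1  2  3
 m  0  1  1  1  1  1  1  1  2  3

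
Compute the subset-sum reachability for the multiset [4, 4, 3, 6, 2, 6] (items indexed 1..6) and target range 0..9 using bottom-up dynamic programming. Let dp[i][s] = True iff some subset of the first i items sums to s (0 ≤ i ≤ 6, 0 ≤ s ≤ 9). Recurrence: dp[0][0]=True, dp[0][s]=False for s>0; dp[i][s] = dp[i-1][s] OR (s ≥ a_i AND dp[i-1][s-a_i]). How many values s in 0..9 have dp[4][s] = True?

7

i\s   0   1   2   3   4   5   6   7   8   9
  0   T   F   F   F   F   F   F   F   F   F
  1   T   F   F   F   T   F   F   F   F   F
  2   T   F   F   F   T   F   F   F   T   F
  3   T   F   F   T   T   F   F   T   T   F
  4   T   F   F   T   T   F   T   T   T   T
  5   T   F   T   T   T   T   T   T   T   T
  6   T   F   T   T   T   T   T   T   T   T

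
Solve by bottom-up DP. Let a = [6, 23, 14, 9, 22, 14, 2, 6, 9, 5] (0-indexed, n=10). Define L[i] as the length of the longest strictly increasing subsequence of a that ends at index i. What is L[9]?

   i    0    1    2    3    4    5    6    7    8    9
a[i]    6   23   14    9   22   14    2    6    9    5
L[i]    1    2    2    2    3    3    1    2    3    2

2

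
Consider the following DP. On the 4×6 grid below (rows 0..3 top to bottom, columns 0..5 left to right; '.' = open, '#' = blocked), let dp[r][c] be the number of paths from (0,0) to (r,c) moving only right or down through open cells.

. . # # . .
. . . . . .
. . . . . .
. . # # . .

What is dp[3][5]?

r\c   0   1   2   3   4   5
  0   1   1   0   0   0   0
  1   1   2   2   2   2   2
  2   1   3   5   7   9  11
  3   1   4   0   0   9  20

20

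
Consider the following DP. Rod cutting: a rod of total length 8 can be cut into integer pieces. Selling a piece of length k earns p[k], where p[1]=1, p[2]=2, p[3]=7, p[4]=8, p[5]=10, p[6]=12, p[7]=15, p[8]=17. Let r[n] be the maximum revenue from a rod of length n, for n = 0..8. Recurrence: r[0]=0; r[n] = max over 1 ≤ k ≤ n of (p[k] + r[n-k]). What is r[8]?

   n    0    1    2    3    4    5    6    7    8
r[n]    0    1    2    7    8   10   14   15   17

17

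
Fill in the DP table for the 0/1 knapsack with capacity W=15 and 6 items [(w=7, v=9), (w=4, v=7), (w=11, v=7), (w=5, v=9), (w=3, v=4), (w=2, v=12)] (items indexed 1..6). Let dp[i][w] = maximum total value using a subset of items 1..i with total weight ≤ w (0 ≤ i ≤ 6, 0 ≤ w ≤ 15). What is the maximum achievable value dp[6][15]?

i\w   0   1   2   3   4   5   6   7   8   9  10  11  12  13  14  15
  0   0   0   0   0   0   0   0   0   0   0   0   0   0   0   0   0
  1   0   0   0   0   0   0   0   9   9   9   9   9   9   9   9   9
  2   0   0   0   0   7   7   7   9   9   9   9  16  16  16  16  16
  3   0   0   0   0   7   7   7   9   9   9   9  16  16  16  16  16
  4   0   0   0   0   7   9   9   9   9  16  16  16  18  18  18  18
  5   0   0   0   4   7   9   9  11  13  16  16  16  20  20  20  22
  6   0   0  12  12  12  16  19  21  21  23  25  28  28  28  32  32

32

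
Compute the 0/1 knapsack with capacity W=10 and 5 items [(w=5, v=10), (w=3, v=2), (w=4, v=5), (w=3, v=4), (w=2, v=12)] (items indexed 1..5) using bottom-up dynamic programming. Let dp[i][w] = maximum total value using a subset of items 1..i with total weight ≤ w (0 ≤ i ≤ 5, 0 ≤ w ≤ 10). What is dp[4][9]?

15

i\w   0   1   2   3   4   5   6   7   8   9  10
  0   0   0   0   0   0   0   0   0   0   0   0
  1   0   0   0   0   0  10  10  10  10  10  10
  2   0   0   0   2   2  10  10  10  12  12  12
  3   0   0   0   2   5  10  10  10  12  15  15
  4   0   0   0   4   5  10  10  10  14  15  15
  5   0   0  12  12  12  16  17  22  22  22  26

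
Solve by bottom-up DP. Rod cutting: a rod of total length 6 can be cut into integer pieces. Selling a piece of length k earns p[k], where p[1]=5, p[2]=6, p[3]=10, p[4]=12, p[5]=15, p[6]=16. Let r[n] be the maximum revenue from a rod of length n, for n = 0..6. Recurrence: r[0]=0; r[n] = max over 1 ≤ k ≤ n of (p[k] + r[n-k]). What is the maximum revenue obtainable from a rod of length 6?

   n    0    1    2    3    4    5    6
r[n]    0    5   10   15   20   25   30

30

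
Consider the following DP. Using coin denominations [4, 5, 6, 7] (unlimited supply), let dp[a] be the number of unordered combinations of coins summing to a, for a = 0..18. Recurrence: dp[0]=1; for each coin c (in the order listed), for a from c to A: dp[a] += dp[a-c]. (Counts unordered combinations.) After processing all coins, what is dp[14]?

3

after  coin     0     1     2     3     4     5     6     7     8     9    10    11    12    13    14    15    16    17    18
          4     1     0     0     0     1     0     0     0     1     0     0     0     1     0     0     0     1     0     0
          5     1     0     0     0     1     1     0     0     1     1     1     0     1     1     1     1     1     1     1
          6     1     0     0     0     1     1     1     0     1     1     2     1     2     1     2     2     3     2     3
          7     1     0     0     0     1     1     1     1     1     1     2     2     3     2     3     3     4     4     5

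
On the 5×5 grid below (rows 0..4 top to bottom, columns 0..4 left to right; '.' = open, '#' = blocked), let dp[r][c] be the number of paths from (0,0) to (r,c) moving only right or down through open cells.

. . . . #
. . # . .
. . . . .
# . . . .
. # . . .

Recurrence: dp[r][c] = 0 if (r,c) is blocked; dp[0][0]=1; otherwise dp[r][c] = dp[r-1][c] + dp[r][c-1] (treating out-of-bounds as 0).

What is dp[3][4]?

15

r\c   0   1   2   3   4
  0   1   1   1   1   0
  1   1   2   0   1   1
  2   1   3   3   4   5
  3   0   3   6  10  15
  4   0   0   6  16  31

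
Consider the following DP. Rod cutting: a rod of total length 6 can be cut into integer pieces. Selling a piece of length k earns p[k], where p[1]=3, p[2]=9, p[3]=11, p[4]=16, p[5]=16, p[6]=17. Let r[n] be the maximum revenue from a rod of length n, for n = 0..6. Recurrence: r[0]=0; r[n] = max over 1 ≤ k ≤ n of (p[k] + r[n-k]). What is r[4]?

   n    0    1    2    3    4    5    6
r[n]    0    3    9   12   18   21   27

18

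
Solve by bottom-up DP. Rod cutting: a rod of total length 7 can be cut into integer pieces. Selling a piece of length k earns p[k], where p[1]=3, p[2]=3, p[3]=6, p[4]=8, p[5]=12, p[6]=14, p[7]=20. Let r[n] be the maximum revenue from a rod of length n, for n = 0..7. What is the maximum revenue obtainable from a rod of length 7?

21

   n    0    1    2    3    4    5    6    7
r[n]    0    3    6    9   12   15   18   21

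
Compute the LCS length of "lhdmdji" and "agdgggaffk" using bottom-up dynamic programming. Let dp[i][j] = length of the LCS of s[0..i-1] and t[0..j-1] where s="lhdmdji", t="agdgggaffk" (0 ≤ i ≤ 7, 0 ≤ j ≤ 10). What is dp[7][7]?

   ''  a  g  d  g  g  g  a  f  f  k
''  0  0  0  0  0  0  0  0  0  0  0
 l  0  0  0  0  0  0  0  0  0  0  0
 h  0  0  0  0  0  0  0  0  0  0  0
 d  0  0  0  1  1  1  1  1  1  1  1
 m  0  0  0  1  1  1  1  1  1  1  1
 d  0  0  0  1  1  1  1  1  1  1  1
 j  0  0  0  1  1  1  1  1  1  1  1
 i  0  0  0  1  1  1  1  1  1  1  1

1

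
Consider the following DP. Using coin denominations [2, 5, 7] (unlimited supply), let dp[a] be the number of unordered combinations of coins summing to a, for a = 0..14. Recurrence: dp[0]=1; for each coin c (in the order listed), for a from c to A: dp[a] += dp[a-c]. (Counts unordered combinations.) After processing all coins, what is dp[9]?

after  coin     0     1     2     3     4     5     6     7     8     9    10    11    12    13    14
          2     1     0     1     0     1     0     1     0     1     0     1     0     1     0     1
          5     1     0     1     0     1     1     1     1     1     1     2     1     2     1     2
          7     1     0     1     0     1     1     1     2     1     2     2     2     3     2     4

2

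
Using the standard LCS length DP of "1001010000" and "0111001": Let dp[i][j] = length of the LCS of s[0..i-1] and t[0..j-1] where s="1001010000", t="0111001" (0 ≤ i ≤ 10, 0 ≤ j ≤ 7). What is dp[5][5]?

   ''  0  1  1  1  0  0  1
''  0  0  0  0  0  0  0  0
 1  0  0  1  1  1  1  1  1
 0  0  1  1  1  1  2  2  2
 0  0  1  1  1  1  2  3  3
 1  0  1  2  2  2  2  3  4
 0  0  1  2  2  2  3  3  4
 1  0  1  2  3  3  3  3  4
 0  0  1  2  3  3  4  4  4
 0  0  1  2  3  3  4  5  5
 0  0  1  2  3  3  4  5  5
 0  0  1  2  3  3  4  5  5

3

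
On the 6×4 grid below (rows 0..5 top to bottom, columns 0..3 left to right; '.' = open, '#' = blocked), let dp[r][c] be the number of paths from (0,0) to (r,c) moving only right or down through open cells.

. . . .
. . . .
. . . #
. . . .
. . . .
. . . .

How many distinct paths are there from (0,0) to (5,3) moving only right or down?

46

r\c   0   1   2   3
  0   1   1   1   1
  1   1   2   3   4
  2   1   3   6   0
  3   1   4  10  10
  4   1   5  15  25
  5   1   6  21  46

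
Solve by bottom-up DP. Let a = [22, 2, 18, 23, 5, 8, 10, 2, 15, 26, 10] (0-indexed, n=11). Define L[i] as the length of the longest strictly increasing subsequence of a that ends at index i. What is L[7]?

   i    0    1    2    3    4    5    6    7    8    9   10
a[i]   22    2   18   23    5    8   10    2   15   26   10
L[i]    1    1    2    3    2    3    4    1    5    6    4

1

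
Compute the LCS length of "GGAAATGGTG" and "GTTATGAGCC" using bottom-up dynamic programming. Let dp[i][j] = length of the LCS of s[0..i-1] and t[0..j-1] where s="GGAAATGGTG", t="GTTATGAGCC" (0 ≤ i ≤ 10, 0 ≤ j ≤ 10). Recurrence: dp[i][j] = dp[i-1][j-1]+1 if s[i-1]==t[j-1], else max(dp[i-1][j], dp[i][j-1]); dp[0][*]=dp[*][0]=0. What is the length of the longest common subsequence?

   ''  G  T  T  A  T  G  A  G  C  C
''  0  0  0  0  0  0  0  0  0  0  0
 G  0  1  1  1  1  1  1  1  1  1  1
 G  0  1  1  1  1  1  2  2  2  2  2
 A  0  1  1  1  2  2  2  3  3  3  3
 A  0  1  1  1  2  2  2  3  3  3  3
 A  0  1  1  1  2  2  2  3  3  3  3
 T  0  1  2  2  2  3  3  3  3  3  3
 G  0  1  2  2  2  3  4  4  4  4  4
 G  0  1  2  2  2  3  4  4  5  5  5
 T  0  1  2  3  3  3  4  4  5  5  5
 G  0  1  2  3  3  3  4  4  5  5  5

5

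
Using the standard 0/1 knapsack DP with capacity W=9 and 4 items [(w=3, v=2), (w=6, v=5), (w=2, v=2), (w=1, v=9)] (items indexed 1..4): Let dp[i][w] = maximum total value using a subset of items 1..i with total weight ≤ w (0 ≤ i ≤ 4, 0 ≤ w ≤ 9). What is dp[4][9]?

i\w   0   1   2   3   4   5   6   7   8   9
  0   0   0   0   0   0   0   0   0   0   0
  1   0   0   0   2   2   2   2   2   2   2
  2   0   0   0   2   2   2   5   5   5   7
  3   0   0   2   2   2   4   5   5   7   7
  4   0   9   9  11  11  11  13  14  14  16

16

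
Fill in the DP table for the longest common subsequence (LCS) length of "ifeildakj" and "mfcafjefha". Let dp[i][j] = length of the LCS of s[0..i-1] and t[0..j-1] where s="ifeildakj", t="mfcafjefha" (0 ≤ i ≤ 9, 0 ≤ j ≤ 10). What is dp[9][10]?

3

   ''  m  f  c  a  f  j  e  f  h  a
''  0  0  0  0  0  0  0  0  0  0  0
 i  0  0  0  0  0  0  0  0  0  0  0
 f  0  0  1  1  1  1  1  1  1  1  1
 e  0  0  1  1  1  1  1  2  2  2  2
 i  0  0  1  1  1  1  1  2  2  2  2
 l  0  0  1  1  1  1  1  2  2  2  2
 d  0  0  1  1  1  1  1  2  2  2  2
 a  0  0  1  1  2  2  2  2  2  2  3
 k  0  0  1  1  2  2  2  2  2  2  3
 j  0  0  1  1  2  2  3  3  3  3  3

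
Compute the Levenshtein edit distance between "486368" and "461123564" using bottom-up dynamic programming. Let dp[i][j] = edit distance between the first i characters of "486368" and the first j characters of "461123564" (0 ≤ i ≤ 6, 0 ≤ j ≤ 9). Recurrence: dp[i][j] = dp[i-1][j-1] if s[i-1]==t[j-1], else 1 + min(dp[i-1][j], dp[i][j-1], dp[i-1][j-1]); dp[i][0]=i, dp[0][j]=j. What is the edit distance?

   ''  4  6  1  1  2  3  5  6  4
''  0  1  2  3  4  5  6  7  8  9
 4  1  0  1  2  3  4  5  6  7  8
 8  2  1  1  2  3  4  5  6  7  8
 6  3  2  1  2  3  4  5  6  6  7
 3  4  3  2  2  3  4  4  5  6  7
 6  5  4  3  3  3  4  5  5  5  6
 8  6  5  4  4  4  4  5  6  6  6

6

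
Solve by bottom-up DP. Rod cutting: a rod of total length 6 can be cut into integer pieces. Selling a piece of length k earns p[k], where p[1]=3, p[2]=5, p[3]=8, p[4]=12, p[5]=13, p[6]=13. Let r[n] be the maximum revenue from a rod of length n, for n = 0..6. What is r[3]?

   n    0    1    2    3    4    5    6
r[n]    0    3    6    9   12   15   18

9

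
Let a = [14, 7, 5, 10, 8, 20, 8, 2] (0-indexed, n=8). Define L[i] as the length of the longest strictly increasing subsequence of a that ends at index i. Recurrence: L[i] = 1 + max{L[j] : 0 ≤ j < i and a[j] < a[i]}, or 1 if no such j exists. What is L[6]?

   i    0    1    2    3    4    5    6    7
a[i]   14    7    5   10    8   20    8    2
L[i]    1    1    1    2    2    3    2    1

2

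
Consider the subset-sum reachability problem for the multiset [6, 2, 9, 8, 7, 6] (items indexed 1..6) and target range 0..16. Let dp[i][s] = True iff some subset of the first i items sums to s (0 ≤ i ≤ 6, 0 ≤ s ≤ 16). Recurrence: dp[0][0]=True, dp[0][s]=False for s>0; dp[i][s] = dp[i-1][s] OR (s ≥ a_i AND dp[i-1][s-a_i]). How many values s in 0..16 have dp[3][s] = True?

7

i\s   0   1   2   3   4   5   6   7   8   9  10  11  12  13  14  15  16
  0   T   F   F   F   F   F   F   F   F   F   F   F   F   F   F   F   F
  1   T   F   F   F   F   F   T   F   F   F   F   F   F   F   F   F   F
  2   T   F   T   F   F   F   T   F   T   F   F   F   F   F   F   F   F
  3   T   F   T   F   F   F   T   F   T   T   F   T   F   F   F   T   F
  4   T   F   T   F   F   F   T   F   T   T   T   T   F   F   T   T   T
  5   T   F   T   F   F   F   T   T   T   T   T   T   F   T   T   T   T
  6   T   F   T   F   F   F   T   T   T   T   T   T   T   T   T   T   T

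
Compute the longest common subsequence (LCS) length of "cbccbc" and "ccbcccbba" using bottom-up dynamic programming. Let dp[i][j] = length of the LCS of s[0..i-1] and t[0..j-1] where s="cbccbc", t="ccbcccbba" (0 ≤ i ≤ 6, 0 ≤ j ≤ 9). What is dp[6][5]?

4

   ''  c  c  b  c  c  c  b  b  a
''  0  0  0  0  0  0  0  0  0  0
 c  0  1  1  1  1  1  1  1  1  1
 b  0  1  1  2  2  2  2  2  2  2
 c  0  1  2  2  3  3  3  3  3  3
 c  0  1  2  2  3  4  4  4  4  4
 b  0  1  2  3  3  4  4  5  5  5
 c  0  1  2  3  4  4  5  5  5  5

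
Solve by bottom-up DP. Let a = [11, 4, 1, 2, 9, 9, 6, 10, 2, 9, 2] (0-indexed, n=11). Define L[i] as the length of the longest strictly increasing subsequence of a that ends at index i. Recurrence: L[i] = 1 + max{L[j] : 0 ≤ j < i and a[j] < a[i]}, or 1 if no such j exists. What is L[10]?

   i    0    1    2    3    4    5    6    7    8    9   10
a[i]   11    4    1    2    9    9    6   10    2    9    2
L[i]    1    1    1    2    3    3    3    4    2    4    2

2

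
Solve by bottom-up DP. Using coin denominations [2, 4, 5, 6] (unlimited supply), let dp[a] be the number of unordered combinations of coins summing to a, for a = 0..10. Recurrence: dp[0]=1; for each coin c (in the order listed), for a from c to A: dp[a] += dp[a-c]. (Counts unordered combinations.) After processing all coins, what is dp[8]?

4

after  coin     0     1     2     3     4     5     6     7     8     9    10
          2     1     0     1     0     1     0     1     0     1     0     1
          4     1     0     1     0     2     0     2     0     3     0     3
          5     1     0     1     0     2     1     2     1     3     2     4
          6     1     0     1     0     2     1     3     1     4     2     6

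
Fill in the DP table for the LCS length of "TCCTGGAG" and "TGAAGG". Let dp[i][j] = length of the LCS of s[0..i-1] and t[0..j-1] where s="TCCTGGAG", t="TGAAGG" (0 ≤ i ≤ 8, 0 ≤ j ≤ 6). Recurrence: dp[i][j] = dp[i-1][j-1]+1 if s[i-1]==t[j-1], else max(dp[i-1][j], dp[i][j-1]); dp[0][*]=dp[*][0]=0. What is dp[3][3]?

1

   ''  T  G  A  A  G  G
''  0  0  0  0  0  0  0
 T  0  1  1  1  1  1  1
 C  0  1  1  1  1  1  1
 C  0  1  1  1  1  1  1
 T  0  1  1  1  1  1  1
 G  0  1  2  2  2  2  2
 G  0  1  2  2  2  3  3
 A  0  1  2  3  3  3  3
 G  0  1  2  3  3  4  4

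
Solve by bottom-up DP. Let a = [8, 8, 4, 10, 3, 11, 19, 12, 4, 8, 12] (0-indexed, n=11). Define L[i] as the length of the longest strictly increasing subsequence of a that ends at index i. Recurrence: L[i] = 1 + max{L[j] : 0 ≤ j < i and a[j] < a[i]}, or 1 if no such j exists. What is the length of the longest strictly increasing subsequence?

   i    0    1    2    3    4    5    6    7    8    9   10
a[i]    8    8    4   10    3   11   19   12    4    8   12
L[i]    1    1    1    2    1    3    4    4    2    3    4

4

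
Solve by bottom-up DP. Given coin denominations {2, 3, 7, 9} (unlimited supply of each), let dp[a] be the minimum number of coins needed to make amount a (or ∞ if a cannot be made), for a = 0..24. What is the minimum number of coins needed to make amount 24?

 a  0  1  2  3  4  5  6  7  8  9 10 11 12 13 14 15 16 17 18 19 20 21 22 23 24
dp  0  -  1  1  2  2  2  1  3  1  2  2  2  3  2  3  2  3  2  3  3  3  4  3  4
(- denotes ∞ / unreachable)

4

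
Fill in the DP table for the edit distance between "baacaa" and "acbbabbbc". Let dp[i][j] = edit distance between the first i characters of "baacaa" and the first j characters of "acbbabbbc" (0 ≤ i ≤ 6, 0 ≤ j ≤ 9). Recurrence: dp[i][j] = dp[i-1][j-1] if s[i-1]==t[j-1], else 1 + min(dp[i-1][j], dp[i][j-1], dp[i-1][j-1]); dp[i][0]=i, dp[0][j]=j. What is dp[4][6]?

4

   ''  a  c  b  b  a  b  b  b  c
''  0  1  2  3  4  5  6  7  8  9
 b  1  1  2  2  3  4  5  6  7  8
 a  2  1  2  3  3  3  4  5  6  7
 a  3  2  2  3  4  3  4  5  6  7
 c  4  3  2  3  4  4  4  5  6  6
 a  5  4  3  3  4  4  5  5  6  7
 a  6  5  4  4  4  4  5  6  6  7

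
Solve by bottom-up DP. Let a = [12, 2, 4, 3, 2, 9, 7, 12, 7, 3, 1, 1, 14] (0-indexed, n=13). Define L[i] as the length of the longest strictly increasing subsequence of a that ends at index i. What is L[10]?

   i    0    1    2    3    4    5    6    7    8    9   10   11   12
a[i]   12    2    4    3    2    9    7   12    7    3    1    1   14
L[i]    1    1    2    2    1    3    3    4    3    2    1    1    5

1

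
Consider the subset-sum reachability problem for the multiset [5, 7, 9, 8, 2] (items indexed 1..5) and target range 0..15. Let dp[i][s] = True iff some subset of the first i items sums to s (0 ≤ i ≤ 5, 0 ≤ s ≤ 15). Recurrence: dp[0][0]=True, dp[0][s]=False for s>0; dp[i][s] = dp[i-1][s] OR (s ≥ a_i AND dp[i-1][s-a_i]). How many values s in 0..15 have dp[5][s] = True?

12

i\s   0   1   2   3   4   5   6   7   8   9  10  11  12  13  14  15
  0   T   F   F   F   F   F   F   F   F   F   F   F   F   F   F   F
  1   T   F   F   F   F   T   F   F   F   F   F   F   F   F   F   F
  2   T   F   F   F   F   T   F   T   F   F   F   F   T   F   F   F
  3   T   F   F   F   F   T   F   T   F   T   F   F   T   F   T   F
  4   T   F   F   F   F   T   F   T   T   T   F   F   T   T   T   T
  5   T   F   T   F   F   T   F   T   T   T   T   T   T   T   T   T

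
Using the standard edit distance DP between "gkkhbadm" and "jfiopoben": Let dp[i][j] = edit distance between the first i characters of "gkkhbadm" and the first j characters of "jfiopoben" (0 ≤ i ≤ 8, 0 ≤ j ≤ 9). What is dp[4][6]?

6

   ''  j  f  i  o  p  o  b  e  n
''  0  1  2  3  4  5  6  7  8  9
 g  1  1  2  3  4  5  6  7  8  9
 k  2  2  2  3  4  5  6  7  8  9
 k  3  3  3  3  4  5  6  7  8  9
 h  4  4  4  4  4  5  6  7  8  9
 b  5  5  5  5  5  5  6  6  7  8
 a  6  6  6  6  6  6  6  7  7  8
 d  7  7  7  7  7  7  7  7  8  8
 m  8  8  8  8  8  8  8  8  8  9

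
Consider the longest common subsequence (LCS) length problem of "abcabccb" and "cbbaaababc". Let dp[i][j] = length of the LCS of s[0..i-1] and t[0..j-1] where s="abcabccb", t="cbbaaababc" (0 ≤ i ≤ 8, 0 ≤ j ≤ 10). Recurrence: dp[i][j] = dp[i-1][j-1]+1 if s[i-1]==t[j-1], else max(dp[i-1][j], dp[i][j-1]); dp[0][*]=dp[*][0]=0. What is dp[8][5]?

3

   ''  c  b  b  a  a  a  b  a  b  c
''  0  0  0  0  0  0  0  0  0  0  0
 a  0  0  0  0  1  1  1  1  1  1  1
 b  0  0  1  1  1  1  1  2  2  2  2
 c  0  1  1  1  1  1  1  2  2  2  3
 a  0  1  1  1  2  2  2  2  3  3  3
 b  0  1  2  2  2  2  2  3  3  4  4
 c  0  1  2  2  2  2  2  3  3  4  5
 c  0  1  2  2  2  2  2  3  3  4  5
 b  0  1  2  3  3  3  3  3  3  4  5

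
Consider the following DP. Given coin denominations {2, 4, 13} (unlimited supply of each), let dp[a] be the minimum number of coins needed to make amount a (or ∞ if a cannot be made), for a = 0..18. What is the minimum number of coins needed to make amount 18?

5

 a  0  1  2  3  4  5  6  7  8  9 10 11 12 13 14 15 16 17 18
dp  0  -  1  -  1  -  2  -  2  -  3  -  3  1  4  2  4  2  5
(- denotes ∞ / unreachable)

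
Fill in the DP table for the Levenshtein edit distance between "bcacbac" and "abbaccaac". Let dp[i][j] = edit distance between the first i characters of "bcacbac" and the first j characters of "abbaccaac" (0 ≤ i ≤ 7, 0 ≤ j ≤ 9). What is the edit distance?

4

   ''  a  b  b  a  c  c  a  a  c
''  0  1  2  3  4  5  6  7  8  9
 b  1  1  1  2  3  4  5  6  7  8
 c  2  2  2  2  3  3  4  5  6  7
 a  3  2  3  3  2  3  4  4  5  6
 c  4  3  3  4  3  2  3  4  5  5
 b  5  4  3  3  4  3  3  4  5  6
 a  6  5  4  4  3  4  4  3  4  5
 c  7  6  5  5  4  3  4  4  4  4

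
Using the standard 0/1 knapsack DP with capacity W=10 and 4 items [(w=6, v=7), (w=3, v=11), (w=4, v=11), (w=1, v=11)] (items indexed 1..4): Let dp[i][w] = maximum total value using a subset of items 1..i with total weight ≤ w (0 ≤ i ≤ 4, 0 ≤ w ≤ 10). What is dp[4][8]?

33

i\w   0   1   2   3   4   5   6   7   8   9  10
  0   0   0   0   0   0   0   0   0   0   0   0
  1   0   0   0   0   0   0   7   7   7   7   7
  2   0   0   0  11  11  11  11  11  11  18  18
  3   0   0   0  11  11  11  11  22  22  22  22
  4   0  11  11  11  22  22  22  22  33  33  33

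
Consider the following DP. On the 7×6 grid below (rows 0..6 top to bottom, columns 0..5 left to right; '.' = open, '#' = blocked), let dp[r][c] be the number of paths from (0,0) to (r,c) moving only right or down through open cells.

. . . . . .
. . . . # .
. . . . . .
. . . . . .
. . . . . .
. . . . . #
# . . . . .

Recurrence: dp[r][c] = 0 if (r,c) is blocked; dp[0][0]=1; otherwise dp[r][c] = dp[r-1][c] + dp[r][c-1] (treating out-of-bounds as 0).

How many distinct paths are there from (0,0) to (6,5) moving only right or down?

r\c   0   1   2   3   4   5
  0   1   1   1   1   1   1
  1   1   2   3   4   0   1
  2   1   3   6  10  10  11
  3   1   4  10  20  30  41
  4   1   5  15  35  65 106
  5   1   6  21  56 121   0
  6   0   6  27  83 204 204

204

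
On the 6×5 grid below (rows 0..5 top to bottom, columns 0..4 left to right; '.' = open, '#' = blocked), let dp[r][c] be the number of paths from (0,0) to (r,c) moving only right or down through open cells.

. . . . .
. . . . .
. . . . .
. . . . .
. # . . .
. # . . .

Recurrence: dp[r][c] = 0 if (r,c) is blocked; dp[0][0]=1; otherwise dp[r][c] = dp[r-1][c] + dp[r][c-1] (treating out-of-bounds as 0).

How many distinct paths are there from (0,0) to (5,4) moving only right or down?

105

r\c   0   1   2   3   4
  0   1   1   1   1   1
  1   1   2   3   4   5
  2   1   3   6  10  15
  3   1   4  10  20  35
  4   1   0  10  30  65
  5   1   0  10  40 105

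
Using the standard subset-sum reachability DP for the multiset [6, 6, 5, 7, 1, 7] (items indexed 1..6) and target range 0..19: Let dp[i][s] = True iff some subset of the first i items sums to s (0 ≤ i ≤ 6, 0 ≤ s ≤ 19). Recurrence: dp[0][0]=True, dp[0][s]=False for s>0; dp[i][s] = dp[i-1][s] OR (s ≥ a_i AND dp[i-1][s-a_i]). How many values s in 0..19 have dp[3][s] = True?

6

i\s   0   1   2   3   4   5   6   7   8   9  10  11  12  13  14  15  16  17  18  19
  0   T   F   F   F   F   F   F   F   F   F   F   F   F   F   F   F   F   F   F   F
  1   T   F   F   F   F   F   T   F   F   F   F   F   F   F   F   F   F   F   F   F
  2   T   F   F   F   F   F   T   F   F   F   F   F   T   F   F   F   F   F   F   F
  3   T   F   F   F   F   T   T   F   F   F   F   T   T   F   F   F   F   T   F   F
  4   T   F   F   F   F   T   T   T   F   F   F   T   T   T   F   F   F   T   T   T
  5   T   T   F   F   F   T   T   T   T   F   F   T   T   T   T   F   F   T   T   T
  6   T   T   F   F   F   T   T   T   T   F   F   T   T   T   T   T   F   T   T   T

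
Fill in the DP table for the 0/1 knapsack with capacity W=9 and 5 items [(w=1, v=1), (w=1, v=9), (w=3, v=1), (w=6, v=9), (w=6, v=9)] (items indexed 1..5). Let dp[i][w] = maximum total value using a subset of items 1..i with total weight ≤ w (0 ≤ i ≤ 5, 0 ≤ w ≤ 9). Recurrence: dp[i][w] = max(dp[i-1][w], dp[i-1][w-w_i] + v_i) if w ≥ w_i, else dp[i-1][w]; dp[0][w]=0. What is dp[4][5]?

11

i\w   0   1   2   3   4   5   6   7   8   9
  0   0   0   0   0   0   0   0   0   0   0
  1   0   1   1   1   1   1   1   1   1   1
  2   0   9  10  10  10  10  10  10  10  10
  3   0   9  10  10  10  11  11  11  11  11
  4   0   9  10  10  10  11  11  18  19  19
  5   0   9  10  10  10  11  11  18  19  19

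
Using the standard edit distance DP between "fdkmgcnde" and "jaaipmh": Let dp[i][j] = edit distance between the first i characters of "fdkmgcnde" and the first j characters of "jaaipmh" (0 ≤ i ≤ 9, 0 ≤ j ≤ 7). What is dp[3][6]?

6

   ''  j  a  a  i  p  m  h
''  0  1  2  3  4  5  6  7
 f  1  1  2  3  4  5  6  7
 d  2  2  2  3  4  5  6  7
 k  3  3  3  3  4  5  6  7
 m  4  4  4  4  4  5  5  6
 g  5  5  5  5  5  5  6  6
 c  6  6  6  6  6  6  6  7
 n  7  7  7  7  7  7  7  7
 d  8  8  8  8  8  8  8  8
 e  9  9  9  9  9  9  9  9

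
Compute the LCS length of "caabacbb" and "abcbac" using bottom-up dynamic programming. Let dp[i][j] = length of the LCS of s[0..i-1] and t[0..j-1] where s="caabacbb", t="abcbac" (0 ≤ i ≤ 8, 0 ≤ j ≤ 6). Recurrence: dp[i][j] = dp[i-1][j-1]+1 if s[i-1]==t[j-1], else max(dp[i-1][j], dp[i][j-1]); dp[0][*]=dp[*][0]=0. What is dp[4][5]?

   ''  a  b  c  b  a  c
''  0  0  0  0  0  0  0
 c  0  0  0  1  1  1  1
 a  0  1  1  1  1  2  2
 a  0  1  1  1  1  2  2
 b  0  1  2  2  2  2  2
 a  0  1  2  2  2  3  3
 c  0  1  2  3  3  3  4
 b  0  1  2  3  4  4  4
 b  0  1  2  3  4  4  4

2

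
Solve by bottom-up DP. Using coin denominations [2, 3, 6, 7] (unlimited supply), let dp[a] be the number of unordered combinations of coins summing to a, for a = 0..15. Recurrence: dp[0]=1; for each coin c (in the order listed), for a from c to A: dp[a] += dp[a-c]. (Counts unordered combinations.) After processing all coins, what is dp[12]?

7

after  coin     0     1     2     3     4     5     6     7     8     9    10    11    12    13    14    15
          2     1     0     1     0     1     0     1     0     1     0     1     0     1     0     1     0
          3     1     0     1     1     1     1     2     1     2     2     2     2     3     2     3     3
          6     1     0     1     1     1     1     3     1     3     3     3     3     6     3     6     6
          7     1     0     1     1     1     1     3     2     3     4     4     4     7     6     8     9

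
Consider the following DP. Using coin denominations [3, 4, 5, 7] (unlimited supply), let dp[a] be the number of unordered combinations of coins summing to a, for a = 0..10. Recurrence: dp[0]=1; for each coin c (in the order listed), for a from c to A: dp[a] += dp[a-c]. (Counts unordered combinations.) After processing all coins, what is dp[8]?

after  coin     0     1     2     3     4     5     6     7     8     9    10
          3     1     0     0     1     0     0     1     0     0     1     0
          4     1     0     0     1     1     0     1     1     1     1     1
          5     1     0     0     1     1     1     1     1     2     2     2
          7     1     0     0     1     1     1     1     2     2     2     3

2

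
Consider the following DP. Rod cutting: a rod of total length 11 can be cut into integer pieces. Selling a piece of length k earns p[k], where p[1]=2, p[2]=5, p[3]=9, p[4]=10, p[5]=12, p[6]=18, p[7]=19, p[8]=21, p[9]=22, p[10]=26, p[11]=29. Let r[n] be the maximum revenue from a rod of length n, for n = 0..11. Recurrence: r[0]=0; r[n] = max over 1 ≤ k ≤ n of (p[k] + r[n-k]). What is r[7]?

20

   n    0    1    2    3    4    5    6    7    8    9   10   11
r[n]    0    2    5    9   11   14   18   20   23   27   29   32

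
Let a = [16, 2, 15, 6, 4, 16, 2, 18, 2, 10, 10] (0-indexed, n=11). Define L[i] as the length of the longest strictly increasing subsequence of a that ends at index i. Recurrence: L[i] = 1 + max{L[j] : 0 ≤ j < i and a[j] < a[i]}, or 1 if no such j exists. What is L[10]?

3

   i    0    1    2    3    4    5    6    7    8    9   10
a[i]   16    2   15    6    4   16    2   18    2   10   10
L[i]    1    1    2    2    2    3    1    4    1    3    3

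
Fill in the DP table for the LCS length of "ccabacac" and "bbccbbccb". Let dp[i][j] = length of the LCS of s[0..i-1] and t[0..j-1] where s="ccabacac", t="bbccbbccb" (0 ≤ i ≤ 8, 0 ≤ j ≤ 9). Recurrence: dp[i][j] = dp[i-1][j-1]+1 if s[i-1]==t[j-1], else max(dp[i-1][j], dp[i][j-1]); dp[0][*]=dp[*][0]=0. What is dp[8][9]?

   ''  b  b  c  c  b  b  c  c  b
''  0  0  0  0  0  0  0  0  0  0
 c  0  0  0  1  1  1  1  1  1  1
 c  0  0  0  1  2  2  2  2  2  2
 a  0  0  0  1  2  2  2  2  2  2
 b  0  1  1  1  2  3  3  3  3  3
 a  0  1  1  1  2  3  3  3  3  3
 c  0  1  1  2  2  3  3  4  4  4
 a  0  1  1  2  2  3  3  4  4  4
 c  0  1  1  2  3  3  3  4  5  5

5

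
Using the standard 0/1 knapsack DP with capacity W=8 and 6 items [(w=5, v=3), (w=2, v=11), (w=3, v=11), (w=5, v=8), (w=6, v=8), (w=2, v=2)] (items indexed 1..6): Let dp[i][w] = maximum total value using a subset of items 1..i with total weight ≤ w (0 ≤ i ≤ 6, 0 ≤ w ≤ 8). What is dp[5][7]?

22

i\w   0   1   2   3   4   5   6   7   8
  0   0   0   0   0   0   0   0   0   0
  1   0   0   0   0   0   3   3   3   3
  2   0   0  11  11  11  11  11  14  14
  3   0   0  11  11  11  22  22  22  22
  4   0   0  11  11  11  22  22  22  22
  5   0   0  11  11  11  22  22  22  22
  6   0   0  11  11  13  22  22  24  24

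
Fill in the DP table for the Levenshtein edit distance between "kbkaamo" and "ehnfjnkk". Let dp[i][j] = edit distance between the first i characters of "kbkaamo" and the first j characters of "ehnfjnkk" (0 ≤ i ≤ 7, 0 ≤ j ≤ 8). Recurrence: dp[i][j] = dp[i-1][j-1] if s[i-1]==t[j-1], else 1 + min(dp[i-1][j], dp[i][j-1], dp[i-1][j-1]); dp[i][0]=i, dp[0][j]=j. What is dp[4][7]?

7

   ''  e  h  n  f  j  n  k  k
''  0  1  2  3  4  5  6  7  8
 k  1  1  2  3  4  5  6  6  7
 b  2  2  2  3  4  5  6  7  7
 k  3  3  3  3  4  5  6  6  7
 a  4  4  4  4  4  5  6  7  7
 a  5  5  5  5  5  5  6  7  8
 m  6  6  6  6  6  6  6  7  8
 o  7  7  7  7  7  7  7  7  8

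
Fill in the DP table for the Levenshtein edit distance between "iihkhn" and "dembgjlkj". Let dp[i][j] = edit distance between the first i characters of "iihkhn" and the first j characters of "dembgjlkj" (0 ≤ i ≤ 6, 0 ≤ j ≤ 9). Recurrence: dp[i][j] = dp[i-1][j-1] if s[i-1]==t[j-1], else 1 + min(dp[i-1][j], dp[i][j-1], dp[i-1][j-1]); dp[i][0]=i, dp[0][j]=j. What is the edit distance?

   ''  d  e  m  b  g  j  l  k  j
''  0  1  2  3  4  5  6  7  8  9
 i  1  1  2  3  4  5  6  7  8  9
 i  2  2  2  3  4  5  6  7  8  9
 h  3  3  3  3  4  5  6  7  8  9
 k  4  4  4  4  4  5  6  7  7  8
 h  5  5  5  5  5  5  6  7  8  8
 n  6  6  6  6  6  6  6  7  8  9

9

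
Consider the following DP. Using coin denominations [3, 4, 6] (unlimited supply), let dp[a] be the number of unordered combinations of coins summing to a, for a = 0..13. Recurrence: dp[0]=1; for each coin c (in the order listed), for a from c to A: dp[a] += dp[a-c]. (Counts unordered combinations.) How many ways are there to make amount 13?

after  coin     0     1     2     3     4     5     6     7     8     9    10    11    12    13
          3     1     0     0     1     0     0     1     0     0     1     0     0     1     0
          4     1     0     0     1     1     0     1     1     1     1     1     1     2     1
          6     1     0     0     1     1     0     2     1     1     2     2     1     4     2

2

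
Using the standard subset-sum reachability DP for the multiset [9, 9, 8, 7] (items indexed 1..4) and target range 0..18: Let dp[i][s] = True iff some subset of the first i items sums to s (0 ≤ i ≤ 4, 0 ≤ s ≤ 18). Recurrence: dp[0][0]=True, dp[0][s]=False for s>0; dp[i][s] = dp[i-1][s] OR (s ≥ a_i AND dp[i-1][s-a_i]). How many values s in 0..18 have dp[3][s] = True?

i\s   0   1   2   3   4   5   6   7   8   9  10  11  12  13  14  15  16  17  18
  0   T   F   F   F   F   F   F   F   F   F   F   F   F   F   F   F   F   F   F
  1   T   F   F   F   F   F   F   F   F   T   F   F   F   F   F   F   F   F   F
  2   T   F   F   F   F   F   F   F   F   T   F   F   F   F   F   F   F   F   T
  3   T   F   F   F   F   F   F   F   T   T   F   F   F   F   F   F   F   T   T
  4   T   F   F   F   F   F   F   T   T   T   F   F   F   F   F   T   T   T   T

5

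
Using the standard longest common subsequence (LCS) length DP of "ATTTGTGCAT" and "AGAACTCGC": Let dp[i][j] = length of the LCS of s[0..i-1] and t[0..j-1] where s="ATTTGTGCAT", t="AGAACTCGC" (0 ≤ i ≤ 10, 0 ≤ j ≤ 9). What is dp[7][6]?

3

   ''  A  G  A  A  C  T  C  G  C
''  0  0  0  0  0  0  0  0  0  0
 A  0  1  1  1  1  1  1  1  1  1
 T  0  1  1  1  1  1  2  2  2  2
 T  0  1  1  1  1  1  2  2  2  2
 T  0  1  1  1  1  1  2  2  2  2
 G  0  1  2  2  2  2  2  2  3  3
 T  0  1  2  2  2  2  3  3  3  3
 G  0  1  2  2  2  2  3  3  4  4
 C  0  1  2  2  2  3  3  4  4  5
 A  0  1  2  3  3  3  3  4  4  5
 T  0  1  2  3  3  3  4  4  4  5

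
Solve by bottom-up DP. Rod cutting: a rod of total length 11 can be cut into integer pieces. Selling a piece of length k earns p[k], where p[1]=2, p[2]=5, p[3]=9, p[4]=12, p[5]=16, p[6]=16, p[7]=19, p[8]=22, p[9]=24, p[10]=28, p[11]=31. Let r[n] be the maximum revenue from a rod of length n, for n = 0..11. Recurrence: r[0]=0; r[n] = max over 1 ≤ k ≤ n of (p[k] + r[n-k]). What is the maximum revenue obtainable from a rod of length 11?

   n    0    1    2    3    4    5    6    7    8    9   10   11
r[n]    0    2    5    9   12   16   18   21   25   28   32   34

34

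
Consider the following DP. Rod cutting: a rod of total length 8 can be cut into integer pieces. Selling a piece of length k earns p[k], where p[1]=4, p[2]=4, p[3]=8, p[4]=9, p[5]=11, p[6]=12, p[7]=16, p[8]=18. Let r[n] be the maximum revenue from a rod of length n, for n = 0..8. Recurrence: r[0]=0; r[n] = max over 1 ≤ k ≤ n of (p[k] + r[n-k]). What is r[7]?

28

   n    0    1    2    3    4    5    6    7    8
r[n]    0    4    8   12   16   20   24   28   32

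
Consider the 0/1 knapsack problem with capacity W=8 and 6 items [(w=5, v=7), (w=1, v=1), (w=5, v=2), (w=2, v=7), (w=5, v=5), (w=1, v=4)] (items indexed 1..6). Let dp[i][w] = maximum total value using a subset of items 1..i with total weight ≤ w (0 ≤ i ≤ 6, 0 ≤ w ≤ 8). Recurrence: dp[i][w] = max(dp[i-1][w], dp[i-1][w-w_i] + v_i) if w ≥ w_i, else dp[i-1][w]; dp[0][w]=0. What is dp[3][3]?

1

i\w   0   1   2   3   4   5   6   7   8
  0   0   0   0   0   0   0   0   0   0
  1   0   0   0   0   0   7   7   7   7
  2   0   1   1   1   1   7   8   8   8
  3   0   1   1   1   1   7   8   8   8
  4   0   1   7   8   8   8   8  14  15
  5   0   1   7   8   8   8   8  14  15
  6   0   4   7  11  12  12  12  14  18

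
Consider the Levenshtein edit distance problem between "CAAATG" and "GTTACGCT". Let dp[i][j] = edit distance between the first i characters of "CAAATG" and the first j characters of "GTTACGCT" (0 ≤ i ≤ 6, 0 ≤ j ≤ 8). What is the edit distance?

   ''  G  T  T  A  C  G  C  T
''  0  1  2  3  4  5  6  7  8
 C  1  1  2  3  4  4  5  6  7
 A  2  2  2  3  3  4  5  6  7
 A  3  3  3  3  3  4  5  6  7
 A  4  4  4  4  3  4  5  6  7
 T  5  5  4  4  4  4  5  6  6
 G  6  5  5  5  5  5  4  5  6

6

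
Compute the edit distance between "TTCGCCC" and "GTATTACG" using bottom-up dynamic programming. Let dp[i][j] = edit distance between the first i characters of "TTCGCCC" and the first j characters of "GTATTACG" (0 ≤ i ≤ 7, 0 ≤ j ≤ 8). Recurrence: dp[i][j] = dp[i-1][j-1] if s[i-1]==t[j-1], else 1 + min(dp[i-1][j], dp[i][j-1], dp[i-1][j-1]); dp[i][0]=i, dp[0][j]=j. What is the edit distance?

6

   ''  G  T  A  T  T  A  C  G
''  0  1  2  3  4  5  6  7  8
 T  1  1  1  2  3  4  5  6  7
 T  2  2  1  2  2  3  4  5  6
 C  3  3  2  2  3  3  4  4  5
 G  4  3  3  3  3  4  4  5  4
 C  5  4  4  4  4  4  5  4  5
 C  6  5  5  5  5  5  5  5  5
 C  7  6  6  6  6  6  6  5  6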